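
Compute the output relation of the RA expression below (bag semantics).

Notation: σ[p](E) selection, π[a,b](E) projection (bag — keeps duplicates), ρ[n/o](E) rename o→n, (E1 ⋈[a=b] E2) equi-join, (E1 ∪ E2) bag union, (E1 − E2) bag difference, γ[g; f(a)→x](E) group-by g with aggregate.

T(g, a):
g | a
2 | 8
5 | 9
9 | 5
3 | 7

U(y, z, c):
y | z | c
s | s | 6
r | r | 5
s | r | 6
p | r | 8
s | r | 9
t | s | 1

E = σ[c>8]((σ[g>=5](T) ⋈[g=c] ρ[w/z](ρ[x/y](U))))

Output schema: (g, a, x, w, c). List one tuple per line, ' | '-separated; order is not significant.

Subexpression sizes:
  T → 4
  σ[g>=5](T) → 2
  U → 6
  ρ[x/y](U) → 6
  ρ[w/z](ρ[x/y](U)) → 6
  (σ[g>=5](T) ⋈[g=c] ρ[w/z](ρ[x/y](U))) → 2
  σ[c>8]((σ[g>=5](T) ⋈[g=c] ρ[w/z](ρ[x/y](U)))) → 1

== RESULT ==
g | a | x | w | c
9 | 5 | s | r | 9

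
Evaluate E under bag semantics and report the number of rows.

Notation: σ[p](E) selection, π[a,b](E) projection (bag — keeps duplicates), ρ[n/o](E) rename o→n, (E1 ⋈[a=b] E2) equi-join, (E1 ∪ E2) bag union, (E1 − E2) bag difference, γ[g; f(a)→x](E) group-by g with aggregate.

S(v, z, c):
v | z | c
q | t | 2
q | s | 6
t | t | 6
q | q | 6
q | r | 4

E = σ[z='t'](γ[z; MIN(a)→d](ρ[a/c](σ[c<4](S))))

Stepwise |·|:
  S → 5
  σ[c<4](S) → 1
  ρ[a/c](σ[c<4](S)) → 1
  γ[z; MIN(a)→d](ρ[a/c](σ[c<4](S))) → 1
  σ[z='t'](γ[z; MIN(a)→d](ρ[a/c](σ[c<4](S)))) → 1

|E| = 1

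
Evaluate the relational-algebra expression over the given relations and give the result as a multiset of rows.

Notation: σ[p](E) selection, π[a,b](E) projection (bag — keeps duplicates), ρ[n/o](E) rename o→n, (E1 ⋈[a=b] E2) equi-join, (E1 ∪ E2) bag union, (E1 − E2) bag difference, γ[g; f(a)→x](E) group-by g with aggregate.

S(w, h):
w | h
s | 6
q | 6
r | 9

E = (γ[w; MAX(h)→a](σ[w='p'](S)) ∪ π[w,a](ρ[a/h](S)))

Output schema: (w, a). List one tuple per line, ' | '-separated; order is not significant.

Subexpression sizes:
  S → 3
  σ[w='p'](S) → 0
  γ[w; MAX(h)→a](σ[w='p'](S)) → 0
  S → 3
  ρ[a/h](S) → 3
  π[w,a](ρ[a/h](S)) → 3
  (γ[w; MAX(h)→a](σ[w='p'](S)) ∪ π[w,a](ρ[a/h](S))) → 3

== RESULT ==
w | a
q | 6
r | 9
s | 6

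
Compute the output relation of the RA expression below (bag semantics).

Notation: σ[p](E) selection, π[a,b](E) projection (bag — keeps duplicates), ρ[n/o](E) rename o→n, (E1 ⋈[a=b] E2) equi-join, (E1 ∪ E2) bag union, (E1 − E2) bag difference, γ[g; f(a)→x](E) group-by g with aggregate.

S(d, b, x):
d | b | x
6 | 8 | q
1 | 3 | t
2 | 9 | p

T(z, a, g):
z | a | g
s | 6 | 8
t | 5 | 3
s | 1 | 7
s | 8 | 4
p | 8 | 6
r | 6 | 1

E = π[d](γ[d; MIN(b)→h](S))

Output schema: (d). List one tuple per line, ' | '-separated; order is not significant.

Subexpression sizes:
  S → 3
  γ[d; MIN(b)→h](S) → 3
  π[d](γ[d; MIN(b)→h](S)) → 3

== RESULT ==
d
1
2
6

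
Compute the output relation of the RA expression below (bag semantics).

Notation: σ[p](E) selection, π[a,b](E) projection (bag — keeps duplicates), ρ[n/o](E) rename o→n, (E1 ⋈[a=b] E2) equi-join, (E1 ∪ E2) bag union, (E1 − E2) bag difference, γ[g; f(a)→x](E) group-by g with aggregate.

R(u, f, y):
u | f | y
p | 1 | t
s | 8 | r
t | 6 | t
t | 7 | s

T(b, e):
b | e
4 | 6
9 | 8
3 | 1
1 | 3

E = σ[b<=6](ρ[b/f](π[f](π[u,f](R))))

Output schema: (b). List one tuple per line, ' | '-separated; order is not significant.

Row counts bottom-up:
  R → 4
  π[u,f](R) → 4
  π[f](π[u,f](R)) → 4
  ρ[b/f](π[f](π[u,f](R))) → 4
  σ[b<=6](ρ[b/f](π[f](π[u,f](R)))) → 2

== RESULT ==
b
1
6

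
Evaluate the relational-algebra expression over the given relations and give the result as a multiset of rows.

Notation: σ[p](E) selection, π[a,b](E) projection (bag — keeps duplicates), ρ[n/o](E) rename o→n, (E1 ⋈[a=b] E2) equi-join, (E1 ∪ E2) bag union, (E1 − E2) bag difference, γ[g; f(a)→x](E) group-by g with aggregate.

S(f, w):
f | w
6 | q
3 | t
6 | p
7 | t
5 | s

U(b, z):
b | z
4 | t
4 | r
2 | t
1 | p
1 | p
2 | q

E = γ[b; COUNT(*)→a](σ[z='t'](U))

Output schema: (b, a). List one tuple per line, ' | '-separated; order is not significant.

Per-node cardinality:
  U → 6
  σ[z='t'](U) → 2
  γ[b; COUNT(*)→a](σ[z='t'](U)) → 2

== RESULT ==
b | a
2 | 1
4 | 1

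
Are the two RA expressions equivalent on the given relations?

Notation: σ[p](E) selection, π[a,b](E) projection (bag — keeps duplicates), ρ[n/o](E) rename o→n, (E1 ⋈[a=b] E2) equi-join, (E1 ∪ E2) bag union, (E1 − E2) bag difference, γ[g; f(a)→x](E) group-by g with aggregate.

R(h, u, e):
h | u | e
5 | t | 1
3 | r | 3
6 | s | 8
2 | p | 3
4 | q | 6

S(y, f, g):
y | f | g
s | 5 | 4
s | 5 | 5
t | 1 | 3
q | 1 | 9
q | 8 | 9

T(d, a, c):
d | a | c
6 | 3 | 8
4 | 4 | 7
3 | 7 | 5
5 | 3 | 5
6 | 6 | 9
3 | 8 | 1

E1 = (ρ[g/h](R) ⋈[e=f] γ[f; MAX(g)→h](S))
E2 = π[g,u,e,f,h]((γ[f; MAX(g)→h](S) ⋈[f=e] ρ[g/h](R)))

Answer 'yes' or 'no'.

E1 subexpression sizes:
  R → 5
  ρ[g/h](R) → 5
  S → 5
  γ[f; MAX(g)→h](S) → 3
  (ρ[g/h](R) ⋈[e=f] γ[f; MAX(g)→h](S)) → 2
E2 subexpression sizes:
  S → 5
  γ[f; MAX(g)→h](S) → 3
  R → 5
  ρ[g/h](R) → 5
  (γ[f; MAX(g)→h](S) ⋈[f=e] ρ[g/h](R)) → 2
  π[g,u,e,f,h]((γ[f; MAX(g)→h](S) ⋈[f=e] ρ[g/h](R))) → 2

E1 and E2 produce the same multiset:
g | u | e | f | h
5 | t | 1 | 1 | 9
6 | s | 8 | 8 | 9

yes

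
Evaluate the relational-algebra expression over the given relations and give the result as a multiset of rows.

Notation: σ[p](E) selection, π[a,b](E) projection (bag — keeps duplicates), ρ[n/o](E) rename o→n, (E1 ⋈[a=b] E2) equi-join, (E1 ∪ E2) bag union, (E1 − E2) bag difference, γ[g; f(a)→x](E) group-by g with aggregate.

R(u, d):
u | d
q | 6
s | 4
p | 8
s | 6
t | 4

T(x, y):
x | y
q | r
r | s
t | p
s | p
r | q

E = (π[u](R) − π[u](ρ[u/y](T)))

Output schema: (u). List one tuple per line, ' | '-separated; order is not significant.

Per-node cardinality:
  R → 5
  π[u](R) → 5
  T → 5
  ρ[u/y](T) → 5
  π[u](ρ[u/y](T)) → 5
  (π[u](R) − π[u](ρ[u/y](T))) → 2

== RESULT ==
u
s
t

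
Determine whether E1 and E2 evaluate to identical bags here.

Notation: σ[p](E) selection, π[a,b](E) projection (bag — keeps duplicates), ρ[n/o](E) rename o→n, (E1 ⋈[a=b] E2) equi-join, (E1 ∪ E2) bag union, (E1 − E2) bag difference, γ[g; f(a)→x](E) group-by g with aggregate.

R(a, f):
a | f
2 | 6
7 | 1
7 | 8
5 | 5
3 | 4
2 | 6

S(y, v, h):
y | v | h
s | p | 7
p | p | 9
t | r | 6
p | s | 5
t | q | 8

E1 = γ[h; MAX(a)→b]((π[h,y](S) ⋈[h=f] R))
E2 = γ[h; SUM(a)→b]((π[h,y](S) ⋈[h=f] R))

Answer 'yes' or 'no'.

E1 stepwise |·|:
  S → 5
  π[h,y](S) → 5
  R → 6
  (π[h,y](S) ⋈[h=f] R) → 4
  γ[h; MAX(a)→b]((π[h,y](S) ⋈[h=f] R)) → 3
E2 stepwise |·|:
  S → 5
  π[h,y](S) → 5
  R → 6
  (π[h,y](S) ⋈[h=f] R) → 4
  γ[h; SUM(a)→b]((π[h,y](S) ⋈[h=f] R)) → 3

E1 result:
h | b
5 | 5
6 | 2
8 | 7
E2 result:
h | b
5 | 5
6 | 4
8 | 7
Witness: (6, 2) appears 1× in E1 but 0× in E2.

no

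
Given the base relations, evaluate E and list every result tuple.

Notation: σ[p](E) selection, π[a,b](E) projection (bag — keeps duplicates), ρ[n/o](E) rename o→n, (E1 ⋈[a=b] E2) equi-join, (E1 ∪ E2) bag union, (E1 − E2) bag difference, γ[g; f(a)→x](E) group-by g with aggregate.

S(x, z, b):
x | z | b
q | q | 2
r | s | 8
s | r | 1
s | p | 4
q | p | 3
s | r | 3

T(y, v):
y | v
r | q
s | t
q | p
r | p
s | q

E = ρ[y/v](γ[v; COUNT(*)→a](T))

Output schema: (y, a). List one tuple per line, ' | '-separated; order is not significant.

Stepwise |·|:
  T → 5
  γ[v; COUNT(*)→a](T) → 3
  ρ[y/v](γ[v; COUNT(*)→a](T)) → 3

== RESULT ==
y | a
p | 2
q | 2
t | 1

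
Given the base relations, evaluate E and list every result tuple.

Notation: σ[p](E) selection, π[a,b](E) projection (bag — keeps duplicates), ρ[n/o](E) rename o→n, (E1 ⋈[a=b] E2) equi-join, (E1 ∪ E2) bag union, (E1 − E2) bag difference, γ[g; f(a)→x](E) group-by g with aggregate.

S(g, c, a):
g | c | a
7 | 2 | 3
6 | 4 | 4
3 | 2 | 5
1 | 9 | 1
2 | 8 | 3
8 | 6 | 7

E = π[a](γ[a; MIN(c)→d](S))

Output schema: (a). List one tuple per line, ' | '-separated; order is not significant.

Row counts bottom-up:
  S → 6
  γ[a; MIN(c)→d](S) → 5
  π[a](γ[a; MIN(c)→d](S)) → 5

== RESULT ==
a
1
3
4
5
7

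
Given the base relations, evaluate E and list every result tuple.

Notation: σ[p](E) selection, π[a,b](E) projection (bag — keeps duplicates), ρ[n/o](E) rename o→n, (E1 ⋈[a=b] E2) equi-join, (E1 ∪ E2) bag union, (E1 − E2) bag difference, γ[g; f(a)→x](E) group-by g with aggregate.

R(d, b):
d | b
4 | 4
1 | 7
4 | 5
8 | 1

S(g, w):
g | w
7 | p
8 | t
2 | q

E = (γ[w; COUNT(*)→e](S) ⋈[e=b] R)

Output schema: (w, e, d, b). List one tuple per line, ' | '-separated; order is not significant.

Per-node cardinality:
  S → 3
  γ[w; COUNT(*)→e](S) → 3
  R → 4
  (γ[w; COUNT(*)→e](S) ⋈[e=b] R) → 3

== RESULT ==
w | e | d | b
p | 1 | 8 | 1
q | 1 | 8 | 1
t | 1 | 8 | 1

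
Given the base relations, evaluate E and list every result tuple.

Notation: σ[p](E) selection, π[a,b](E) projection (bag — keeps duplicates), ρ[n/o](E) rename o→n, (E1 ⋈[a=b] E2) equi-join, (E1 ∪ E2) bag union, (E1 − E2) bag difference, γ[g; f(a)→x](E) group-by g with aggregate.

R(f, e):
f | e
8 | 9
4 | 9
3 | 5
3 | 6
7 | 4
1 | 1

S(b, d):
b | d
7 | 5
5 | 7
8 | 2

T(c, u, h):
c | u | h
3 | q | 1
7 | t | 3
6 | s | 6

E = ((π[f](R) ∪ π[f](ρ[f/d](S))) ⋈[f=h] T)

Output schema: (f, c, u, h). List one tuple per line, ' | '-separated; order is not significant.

Row counts bottom-up:
  R → 6
  π[f](R) → 6
  S → 3
  ρ[f/d](S) → 3
  π[f](ρ[f/d](S)) → 3
  (π[f](R) ∪ π[f](ρ[f/d](S))) → 9
  T → 3
  ((π[f](R) ∪ π[f](ρ[f/d](S))) ⋈[f=h] T) → 3

== RESULT ==
f | c | u | h
1 | 3 | q | 1
3 | 7 | t | 3
3 | 7 | t | 3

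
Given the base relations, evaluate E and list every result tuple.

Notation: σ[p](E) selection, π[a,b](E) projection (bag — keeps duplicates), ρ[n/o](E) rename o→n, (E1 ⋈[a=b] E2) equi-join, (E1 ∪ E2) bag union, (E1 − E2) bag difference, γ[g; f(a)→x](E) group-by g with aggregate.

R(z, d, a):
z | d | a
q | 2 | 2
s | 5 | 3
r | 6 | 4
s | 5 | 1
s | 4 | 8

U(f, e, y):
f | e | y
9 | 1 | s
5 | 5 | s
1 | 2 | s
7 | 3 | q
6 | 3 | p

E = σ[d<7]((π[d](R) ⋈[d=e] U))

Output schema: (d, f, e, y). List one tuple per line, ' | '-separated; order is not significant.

Row counts bottom-up:
  R → 5
  π[d](R) → 5
  U → 5
  (π[d](R) ⋈[d=e] U) → 3
  σ[d<7]((π[d](R) ⋈[d=e] U)) → 3

== RESULT ==
d | f | e | y
2 | 1 | 2 | s
5 | 5 | 5 | s
5 | 5 | 5 | s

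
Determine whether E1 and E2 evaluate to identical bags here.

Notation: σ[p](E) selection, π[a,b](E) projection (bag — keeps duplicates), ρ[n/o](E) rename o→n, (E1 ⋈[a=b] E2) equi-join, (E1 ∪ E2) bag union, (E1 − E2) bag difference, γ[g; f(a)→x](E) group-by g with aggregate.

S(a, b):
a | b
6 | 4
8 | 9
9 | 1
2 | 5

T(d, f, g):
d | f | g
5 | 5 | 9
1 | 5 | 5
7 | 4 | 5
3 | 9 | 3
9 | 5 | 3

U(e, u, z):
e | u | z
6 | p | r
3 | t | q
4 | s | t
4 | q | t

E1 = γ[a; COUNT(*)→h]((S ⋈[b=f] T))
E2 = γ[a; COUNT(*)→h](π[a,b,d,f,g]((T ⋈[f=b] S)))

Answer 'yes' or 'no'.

E1 per-node cardinality:
  S → 4
  T → 5
  (S ⋈[b=f] T) → 5
  γ[a; COUNT(*)→h]((S ⋈[b=f] T)) → 3
E2 per-node cardinality:
  T → 5
  S → 4
  (T ⋈[f=b] S) → 5
  π[a,b,d,f,g]((T ⋈[f=b] S)) → 5
  γ[a; COUNT(*)→h](π[a,b,d,f,g]((T ⋈[f=b] S))) → 3

E1 and E2 produce the same multiset:
a | h
2 | 3
6 | 1
8 | 1

yes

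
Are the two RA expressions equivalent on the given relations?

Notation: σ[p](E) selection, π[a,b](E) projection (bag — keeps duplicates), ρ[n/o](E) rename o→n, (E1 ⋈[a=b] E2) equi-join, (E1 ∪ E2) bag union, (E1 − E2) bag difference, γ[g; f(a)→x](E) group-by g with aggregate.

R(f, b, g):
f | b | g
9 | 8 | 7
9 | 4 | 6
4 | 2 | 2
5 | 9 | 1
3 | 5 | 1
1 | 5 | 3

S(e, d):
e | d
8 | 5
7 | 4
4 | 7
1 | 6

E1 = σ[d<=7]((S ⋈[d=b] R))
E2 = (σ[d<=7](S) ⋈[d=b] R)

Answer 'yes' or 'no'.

E1 row counts bottom-up:
  S → 4
  R → 6
  (S ⋈[d=b] R) → 3
  σ[d<=7]((S ⋈[d=b] R)) → 3
E2 row counts bottom-up:
  S → 4
  σ[d<=7](S) → 4
  R → 6
  (σ[d<=7](S) ⋈[d=b] R) → 3

E1 and E2 produce the same multiset:
e | d | f | b | g
7 | 4 | 9 | 4 | 6
8 | 5 | 1 | 5 | 3
8 | 5 | 3 | 5 | 1

yes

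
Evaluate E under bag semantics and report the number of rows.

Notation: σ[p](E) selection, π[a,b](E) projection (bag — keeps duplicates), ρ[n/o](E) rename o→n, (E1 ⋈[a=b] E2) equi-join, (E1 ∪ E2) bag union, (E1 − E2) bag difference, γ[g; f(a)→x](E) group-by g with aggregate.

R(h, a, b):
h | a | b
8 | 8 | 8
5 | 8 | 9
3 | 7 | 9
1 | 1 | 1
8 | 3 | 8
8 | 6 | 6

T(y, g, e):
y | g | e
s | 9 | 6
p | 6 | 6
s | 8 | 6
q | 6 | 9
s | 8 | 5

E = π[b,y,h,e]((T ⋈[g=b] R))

Stepwise |·|:
  T → 5
  R → 6
  (T ⋈[g=b] R) → 8
  π[b,y,h,e]((T ⋈[g=b] R)) → 8

|E| = 8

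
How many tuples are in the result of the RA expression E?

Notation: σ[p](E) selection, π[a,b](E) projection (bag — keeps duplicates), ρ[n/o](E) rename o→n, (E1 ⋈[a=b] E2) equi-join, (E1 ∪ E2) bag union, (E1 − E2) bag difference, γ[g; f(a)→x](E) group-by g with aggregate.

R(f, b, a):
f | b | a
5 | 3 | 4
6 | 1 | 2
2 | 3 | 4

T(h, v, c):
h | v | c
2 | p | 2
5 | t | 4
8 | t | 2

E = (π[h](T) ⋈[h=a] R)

Stepwise |·|:
  T → 3
  π[h](T) → 3
  R → 3
  (π[h](T) ⋈[h=a] R) → 1

|E| = 1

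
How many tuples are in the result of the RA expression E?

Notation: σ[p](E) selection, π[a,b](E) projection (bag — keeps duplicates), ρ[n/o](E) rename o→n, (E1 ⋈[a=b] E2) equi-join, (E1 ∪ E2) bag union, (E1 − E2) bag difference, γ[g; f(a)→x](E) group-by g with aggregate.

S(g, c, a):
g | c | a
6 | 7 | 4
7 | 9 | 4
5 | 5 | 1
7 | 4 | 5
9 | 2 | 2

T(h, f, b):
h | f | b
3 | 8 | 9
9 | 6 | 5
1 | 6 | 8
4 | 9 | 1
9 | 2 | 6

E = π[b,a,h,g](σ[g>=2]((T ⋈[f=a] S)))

Row counts bottom-up:
  T → 5
  S → 5
  (T ⋈[f=a] S) → 1
  σ[g>=2]((T ⋈[f=a] S)) → 1
  π[b,a,h,g](σ[g>=2]((T ⋈[f=a] S))) → 1

|E| = 1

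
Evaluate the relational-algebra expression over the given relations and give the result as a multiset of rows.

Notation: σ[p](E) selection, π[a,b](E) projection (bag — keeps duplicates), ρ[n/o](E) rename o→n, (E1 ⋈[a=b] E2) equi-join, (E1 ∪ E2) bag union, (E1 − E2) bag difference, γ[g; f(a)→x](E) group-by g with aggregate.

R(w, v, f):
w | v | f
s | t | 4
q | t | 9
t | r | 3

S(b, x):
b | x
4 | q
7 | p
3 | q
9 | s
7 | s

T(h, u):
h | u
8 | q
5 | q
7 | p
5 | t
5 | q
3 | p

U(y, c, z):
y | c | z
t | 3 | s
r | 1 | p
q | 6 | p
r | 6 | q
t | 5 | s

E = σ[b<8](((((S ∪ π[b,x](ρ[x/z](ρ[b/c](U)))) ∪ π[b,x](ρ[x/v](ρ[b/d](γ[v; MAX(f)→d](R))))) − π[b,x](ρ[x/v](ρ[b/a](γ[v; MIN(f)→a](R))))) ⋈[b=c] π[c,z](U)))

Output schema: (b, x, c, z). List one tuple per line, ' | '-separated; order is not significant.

Row counts bottom-up:
  S → 5
  U → 5
  ρ[b/c](U) → 5
  ρ[x/z](ρ[b/c](U)) → 5
  π[b,x](ρ[x/z](ρ[b/c](U))) → 5
  (S ∪ π[b,x](ρ[x/z](ρ[b/c](U)))) → 10
  R → 3
  γ[v; MAX(f)→d](R) → 2
  ρ[b/d](γ[v; MAX(f)→d](R)) → 2
  ρ[x/v](ρ[b/d](γ[v; MAX(f)→d](R))) → 2
  π[b,x](ρ[x/v](ρ[b/d](γ[v; MAX(f)→d](R)))) → 2
  ((S ∪ π[b,x](ρ[x/z](ρ[b/c](U)))) ∪ π[b,x](ρ[x/v](ρ[b/d](γ[v; MAX(f)→d](R))))) → 12
  R → 3
  γ[v; MIN(f)→a](R) → 2
  ρ[b/a](γ[v; MIN(f)→a](R)) → 2
  ρ[x/v](ρ[b/a](γ[v; MIN(f)→a](R))) → 2
  π[b,x](ρ[x/v](ρ[b/a](γ[v; MIN(f)→a](R)))) → 2
  (((S ∪ π[b,x](ρ[x/z](ρ[b/c](U)))) ∪ π[b,x](ρ[x/v](ρ[b/d](γ[v; MAX(f)→d](R))))) − π[b,x](ρ[x/v](ρ[b/a](γ[v; MIN(f)→a](R))))) → 11
  U → 5
  π[c,z](U) → 5
  ((((S ∪ π[b,x](ρ[x/z](ρ[b/c](U)))) ∪ π[b,x](ρ[x/v](ρ[b/d](γ[v; MAX(f)→d](R))))) − π[b,x](ρ[x/v](ρ[b/a](γ[v; MIN(f)→a](R))))) ⋈[b=c] π[c,z](U)) → 8
  σ[b<8](((((S ∪ π[b,x](ρ[x/z](ρ[b/c](U)))) ∪ π[b,x](ρ[x/v](ρ[b/d](γ[v; MAX(f)→d](R))))) − π[b,x](ρ[x/v](ρ[b/a](γ[v; MIN(f)→a](R))))) ⋈[b=c] π[c,z](U))) → 8

== RESULT ==
b | x | c | z
1 | p | 1 | p
3 | q | 3 | s
3 | s | 3 | s
5 | s | 5 | s
6 | p | 6 | p
6 | p | 6 | q
6 | q | 6 | p
6 | q | 6 | q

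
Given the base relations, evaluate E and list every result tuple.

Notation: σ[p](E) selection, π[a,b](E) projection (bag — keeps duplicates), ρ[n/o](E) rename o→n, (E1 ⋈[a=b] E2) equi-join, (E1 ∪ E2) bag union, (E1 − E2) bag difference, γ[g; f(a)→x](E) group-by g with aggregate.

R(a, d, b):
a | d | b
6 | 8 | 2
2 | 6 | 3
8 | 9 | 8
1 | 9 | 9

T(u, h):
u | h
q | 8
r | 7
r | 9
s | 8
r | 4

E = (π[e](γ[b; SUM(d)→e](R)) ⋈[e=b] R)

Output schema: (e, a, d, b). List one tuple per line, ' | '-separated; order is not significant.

Per-node cardinality:
  R → 4
  γ[b; SUM(d)→e](R) → 4
  π[e](γ[b; SUM(d)→e](R)) → 4
  R → 4
  (π[e](γ[b; SUM(d)→e](R)) ⋈[e=b] R) → 3

== RESULT ==
e | a | d | b
8 | 8 | 9 | 8
9 | 1 | 9 | 9
9 | 1 | 9 | 9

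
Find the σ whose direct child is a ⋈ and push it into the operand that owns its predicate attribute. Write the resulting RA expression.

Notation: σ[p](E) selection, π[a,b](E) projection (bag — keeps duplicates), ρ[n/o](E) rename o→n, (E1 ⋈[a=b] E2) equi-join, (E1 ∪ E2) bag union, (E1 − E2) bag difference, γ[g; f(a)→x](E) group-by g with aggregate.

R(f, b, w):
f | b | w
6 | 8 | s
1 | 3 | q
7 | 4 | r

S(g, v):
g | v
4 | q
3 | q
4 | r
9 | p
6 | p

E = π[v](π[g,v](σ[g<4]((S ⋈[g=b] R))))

σ filters on g, owned by the left side.
E' = π[v](π[g,v]((σ[g<4](S) ⋈[g=b] R)))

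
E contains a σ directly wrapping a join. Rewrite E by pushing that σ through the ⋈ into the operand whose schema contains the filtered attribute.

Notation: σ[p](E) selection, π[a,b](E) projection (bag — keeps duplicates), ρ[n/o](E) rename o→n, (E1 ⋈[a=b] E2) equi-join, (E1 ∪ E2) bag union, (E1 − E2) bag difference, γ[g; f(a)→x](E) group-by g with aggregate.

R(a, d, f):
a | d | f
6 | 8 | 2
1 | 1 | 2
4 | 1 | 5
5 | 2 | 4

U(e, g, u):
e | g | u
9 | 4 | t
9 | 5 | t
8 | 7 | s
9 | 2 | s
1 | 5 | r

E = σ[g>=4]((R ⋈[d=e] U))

σ filters on g, owned by the right side.
E' = (R ⋈[d=e] σ[g>=4](U))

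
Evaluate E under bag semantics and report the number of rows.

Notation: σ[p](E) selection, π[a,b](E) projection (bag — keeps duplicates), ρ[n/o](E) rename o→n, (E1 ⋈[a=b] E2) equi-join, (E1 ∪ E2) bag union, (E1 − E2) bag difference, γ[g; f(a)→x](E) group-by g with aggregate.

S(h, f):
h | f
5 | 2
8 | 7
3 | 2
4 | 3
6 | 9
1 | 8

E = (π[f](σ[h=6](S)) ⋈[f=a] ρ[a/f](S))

Stepwise |·|:
  S → 6
  σ[h=6](S) → 1
  π[f](σ[h=6](S)) → 1
  S → 6
  ρ[a/f](S) → 6
  (π[f](σ[h=6](S)) ⋈[f=a] ρ[a/f](S)) → 1

|E| = 1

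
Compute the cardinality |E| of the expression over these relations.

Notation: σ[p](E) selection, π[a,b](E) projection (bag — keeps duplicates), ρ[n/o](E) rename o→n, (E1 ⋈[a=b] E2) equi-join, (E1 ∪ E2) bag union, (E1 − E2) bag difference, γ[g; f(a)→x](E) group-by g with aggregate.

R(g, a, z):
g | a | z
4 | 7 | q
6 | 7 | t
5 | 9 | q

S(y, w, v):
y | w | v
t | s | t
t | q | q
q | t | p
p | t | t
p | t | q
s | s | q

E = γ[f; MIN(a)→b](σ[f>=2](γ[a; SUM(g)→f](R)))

Stepwise |·|:
  R → 3
  γ[a; SUM(g)→f](R) → 2
  σ[f>=2](γ[a; SUM(g)→f](R)) → 2
  γ[f; MIN(a)→b](σ[f>=2](γ[a; SUM(g)→f](R))) → 2

|E| = 2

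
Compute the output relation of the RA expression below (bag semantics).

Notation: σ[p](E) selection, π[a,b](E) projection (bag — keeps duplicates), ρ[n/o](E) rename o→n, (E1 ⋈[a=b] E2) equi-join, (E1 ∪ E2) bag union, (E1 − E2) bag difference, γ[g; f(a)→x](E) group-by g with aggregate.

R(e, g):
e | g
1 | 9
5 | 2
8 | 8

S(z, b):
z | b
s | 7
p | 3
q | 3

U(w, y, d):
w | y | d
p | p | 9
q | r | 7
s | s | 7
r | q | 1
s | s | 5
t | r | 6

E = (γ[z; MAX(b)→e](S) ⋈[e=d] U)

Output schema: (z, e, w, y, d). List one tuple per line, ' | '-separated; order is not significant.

Per-node cardinality:
  S → 3
  γ[z; MAX(b)→e](S) → 3
  U → 6
  (γ[z; MAX(b)→e](S) ⋈[e=d] U) → 2

== RESULT ==
z | e | w | y | d
s | 7 | q | r | 7
s | 7 | s | s | 7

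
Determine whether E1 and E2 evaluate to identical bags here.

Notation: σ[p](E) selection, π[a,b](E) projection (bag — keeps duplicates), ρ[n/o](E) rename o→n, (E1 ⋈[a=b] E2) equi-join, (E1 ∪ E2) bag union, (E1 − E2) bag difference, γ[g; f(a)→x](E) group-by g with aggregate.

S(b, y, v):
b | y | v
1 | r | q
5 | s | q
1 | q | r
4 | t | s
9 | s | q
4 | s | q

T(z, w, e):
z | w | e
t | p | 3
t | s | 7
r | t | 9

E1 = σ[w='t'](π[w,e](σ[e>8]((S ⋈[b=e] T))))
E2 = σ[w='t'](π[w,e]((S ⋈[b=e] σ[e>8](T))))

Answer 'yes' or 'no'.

E1 subexpression sizes:
  S → 6
  T → 3
  (S ⋈[b=e] T) → 1
  σ[e>8]((S ⋈[b=e] T)) → 1
  π[w,e](σ[e>8]((S ⋈[b=e] T))) → 1
  σ[w='t'](π[w,e](σ[e>8]((S ⋈[b=e] T)))) → 1
E2 subexpression sizes:
  S → 6
  T → 3
  σ[e>8](T) → 1
  (S ⋈[b=e] σ[e>8](T)) → 1
  π[w,e]((S ⋈[b=e] σ[e>8](T))) → 1
  σ[w='t'](π[w,e]((S ⋈[b=e] σ[e>8](T)))) → 1

E1 and E2 produce the same multiset:
w | e
t | 9

yes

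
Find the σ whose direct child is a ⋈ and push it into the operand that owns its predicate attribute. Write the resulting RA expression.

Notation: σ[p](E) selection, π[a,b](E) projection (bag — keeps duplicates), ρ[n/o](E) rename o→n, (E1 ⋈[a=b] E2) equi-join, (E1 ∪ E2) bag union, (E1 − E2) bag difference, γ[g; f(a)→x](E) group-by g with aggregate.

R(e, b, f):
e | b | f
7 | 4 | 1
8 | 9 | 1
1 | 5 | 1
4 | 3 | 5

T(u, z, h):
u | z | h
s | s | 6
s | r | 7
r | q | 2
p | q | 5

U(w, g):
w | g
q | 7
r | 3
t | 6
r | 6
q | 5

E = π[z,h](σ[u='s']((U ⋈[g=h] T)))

σ filters on u, owned by the right side.
E' = π[z,h]((U ⋈[g=h] σ[u='s'](T)))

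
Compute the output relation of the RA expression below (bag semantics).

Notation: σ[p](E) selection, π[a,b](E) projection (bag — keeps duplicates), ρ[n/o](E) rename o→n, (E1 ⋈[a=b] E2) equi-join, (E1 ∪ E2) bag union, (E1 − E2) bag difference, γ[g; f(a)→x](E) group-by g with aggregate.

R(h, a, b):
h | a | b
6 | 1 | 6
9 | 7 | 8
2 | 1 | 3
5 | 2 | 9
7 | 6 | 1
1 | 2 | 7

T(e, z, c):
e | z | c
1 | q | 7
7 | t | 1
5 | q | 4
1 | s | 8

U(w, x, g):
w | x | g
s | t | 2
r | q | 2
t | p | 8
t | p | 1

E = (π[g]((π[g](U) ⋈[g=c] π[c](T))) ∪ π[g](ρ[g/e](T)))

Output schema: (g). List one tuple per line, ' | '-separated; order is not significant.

Subexpression sizes:
  U → 4
  π[g](U) → 4
  T → 4
  π[c](T) → 4
  (π[g](U) ⋈[g=c] π[c](T)) → 2
  π[g]((π[g](U) ⋈[g=c] π[c](T))) → 2
  T → 4
  ρ[g/e](T) → 4
  π[g](ρ[g/e](T)) → 4
  (π[g]((π[g](U) ⋈[g=c] π[c](T))) ∪ π[g](ρ[g/e](T))) → 6

== RESULT ==
g
1
1
1
5
7
8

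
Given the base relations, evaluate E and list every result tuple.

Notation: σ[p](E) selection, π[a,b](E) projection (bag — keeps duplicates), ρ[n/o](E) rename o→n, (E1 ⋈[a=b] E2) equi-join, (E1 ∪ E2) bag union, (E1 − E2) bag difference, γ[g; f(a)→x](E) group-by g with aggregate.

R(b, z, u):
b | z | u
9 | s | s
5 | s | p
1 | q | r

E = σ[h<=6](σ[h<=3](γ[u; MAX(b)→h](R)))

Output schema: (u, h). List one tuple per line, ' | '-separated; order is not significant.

Per-node cardinality:
  R → 3
  γ[u; MAX(b)→h](R) → 3
  σ[h<=3](γ[u; MAX(b)→h](R)) → 1
  σ[h<=6](σ[h<=3](γ[u; MAX(b)→h](R))) → 1

== RESULT ==
u | h
r | 1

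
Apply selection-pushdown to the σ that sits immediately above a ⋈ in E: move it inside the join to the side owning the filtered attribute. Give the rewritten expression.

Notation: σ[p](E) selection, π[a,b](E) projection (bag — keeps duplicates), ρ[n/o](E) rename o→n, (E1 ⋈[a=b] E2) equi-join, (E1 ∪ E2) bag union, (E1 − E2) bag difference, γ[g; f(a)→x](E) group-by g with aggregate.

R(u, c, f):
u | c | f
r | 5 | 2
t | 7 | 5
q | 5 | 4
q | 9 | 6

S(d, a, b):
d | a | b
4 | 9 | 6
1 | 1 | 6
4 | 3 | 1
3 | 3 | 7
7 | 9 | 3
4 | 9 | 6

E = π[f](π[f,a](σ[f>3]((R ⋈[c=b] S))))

σ filters on f, owned by the left side.
E' = π[f](π[f,a]((σ[f>3](R) ⋈[c=b] S)))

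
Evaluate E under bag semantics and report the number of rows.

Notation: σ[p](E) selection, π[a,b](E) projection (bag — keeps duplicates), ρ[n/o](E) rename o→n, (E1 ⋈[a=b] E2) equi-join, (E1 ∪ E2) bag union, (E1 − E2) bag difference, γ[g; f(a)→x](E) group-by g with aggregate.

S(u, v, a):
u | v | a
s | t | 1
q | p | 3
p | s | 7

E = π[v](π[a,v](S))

Per-node cardinality:
  S → 3
  π[a,v](S) → 3
  π[v](π[a,v](S)) → 3

|E| = 3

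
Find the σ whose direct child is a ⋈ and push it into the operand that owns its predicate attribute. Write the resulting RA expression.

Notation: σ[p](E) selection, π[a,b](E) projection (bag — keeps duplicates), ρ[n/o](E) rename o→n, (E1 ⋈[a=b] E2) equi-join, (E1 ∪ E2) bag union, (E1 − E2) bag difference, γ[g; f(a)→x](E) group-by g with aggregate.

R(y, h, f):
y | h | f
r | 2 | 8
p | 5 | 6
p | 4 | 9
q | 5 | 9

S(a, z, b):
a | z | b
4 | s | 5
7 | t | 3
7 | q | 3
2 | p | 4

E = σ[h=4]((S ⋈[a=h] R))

σ filters on h, owned by the right side.
E' = (S ⋈[a=h] σ[h=4](R))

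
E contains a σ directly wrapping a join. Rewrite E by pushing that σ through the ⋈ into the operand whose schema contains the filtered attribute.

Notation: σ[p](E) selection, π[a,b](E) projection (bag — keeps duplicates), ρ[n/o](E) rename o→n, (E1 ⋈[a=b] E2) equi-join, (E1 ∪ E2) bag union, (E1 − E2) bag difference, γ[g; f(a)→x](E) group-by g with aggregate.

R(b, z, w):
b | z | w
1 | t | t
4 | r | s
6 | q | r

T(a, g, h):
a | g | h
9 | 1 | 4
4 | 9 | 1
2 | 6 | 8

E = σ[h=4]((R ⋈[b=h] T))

σ filters on h, owned by the right side.
E' = (R ⋈[b=h] σ[h=4](T))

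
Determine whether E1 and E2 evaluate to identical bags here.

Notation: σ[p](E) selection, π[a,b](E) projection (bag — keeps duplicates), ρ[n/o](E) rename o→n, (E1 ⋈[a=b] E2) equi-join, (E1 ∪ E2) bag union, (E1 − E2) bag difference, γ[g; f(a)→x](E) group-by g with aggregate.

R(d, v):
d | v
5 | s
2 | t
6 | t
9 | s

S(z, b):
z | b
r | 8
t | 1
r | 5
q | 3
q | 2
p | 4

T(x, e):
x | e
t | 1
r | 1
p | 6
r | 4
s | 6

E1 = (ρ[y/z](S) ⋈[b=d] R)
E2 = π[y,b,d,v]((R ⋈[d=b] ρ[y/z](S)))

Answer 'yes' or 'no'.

E1 row counts bottom-up:
  S → 6
  ρ[y/z](S) → 6
  R → 4
  (ρ[y/z](S) ⋈[b=d] R) → 2
E2 row counts bottom-up:
  R → 4
  S → 6
  ρ[y/z](S) → 6
  (R ⋈[d=b] ρ[y/z](S)) → 2
  π[y,b,d,v]((R ⋈[d=b] ρ[y/z](S))) → 2

E1 and E2 produce the same multiset:
y | b | d | v
q | 2 | 2 | t
r | 5 | 5 | s

yes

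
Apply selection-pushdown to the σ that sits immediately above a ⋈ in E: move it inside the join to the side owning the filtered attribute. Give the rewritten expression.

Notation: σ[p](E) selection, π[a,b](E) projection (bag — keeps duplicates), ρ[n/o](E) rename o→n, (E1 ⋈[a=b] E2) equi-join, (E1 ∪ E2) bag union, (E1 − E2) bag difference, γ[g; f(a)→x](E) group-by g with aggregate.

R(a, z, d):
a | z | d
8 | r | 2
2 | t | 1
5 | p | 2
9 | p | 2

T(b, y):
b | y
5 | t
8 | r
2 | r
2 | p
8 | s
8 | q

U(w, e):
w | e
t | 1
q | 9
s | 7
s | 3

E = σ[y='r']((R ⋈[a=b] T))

σ filters on y, owned by the right side.
E' = (R ⋈[a=b] σ[y='r'](T))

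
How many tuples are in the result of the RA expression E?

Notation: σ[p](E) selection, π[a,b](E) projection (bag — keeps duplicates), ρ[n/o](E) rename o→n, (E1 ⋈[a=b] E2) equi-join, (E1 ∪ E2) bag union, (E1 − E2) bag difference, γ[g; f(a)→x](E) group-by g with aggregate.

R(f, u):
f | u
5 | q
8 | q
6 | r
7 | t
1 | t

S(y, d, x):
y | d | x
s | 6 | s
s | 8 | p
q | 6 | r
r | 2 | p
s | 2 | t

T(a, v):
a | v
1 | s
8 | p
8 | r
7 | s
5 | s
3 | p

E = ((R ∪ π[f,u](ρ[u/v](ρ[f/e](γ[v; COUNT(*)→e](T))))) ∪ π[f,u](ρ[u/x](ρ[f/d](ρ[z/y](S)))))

Row counts bottom-up:
  R → 5
  T → 6
  γ[v; COUNT(*)→e](T) → 3
  ρ[f/e](γ[v; COUNT(*)→e](T)) → 3
  ρ[u/v](ρ[f/e](γ[v; COUNT(*)→e](T))) → 3
  π[f,u](ρ[u/v](ρ[f/e](γ[v; COUNT(*)→e](T)))) → 3
  (R ∪ π[f,u](ρ[u/v](ρ[f/e](γ[v; COUNT(*)→e](T))))) → 8
  S → 5
  ρ[z/y](S) → 5
  ρ[f/d](ρ[z/y](S)) → 5
  ρ[u/x](ρ[f/d](ρ[z/y](S))) → 5
  π[f,u](ρ[u/x](ρ[f/d](ρ[z/y](S)))) → 5
  ((R ∪ π[f,u](ρ[u/v](ρ[f/e](γ[v; COUNT(*)→e](T))))) ∪ π[f,u](ρ[u/x](ρ[f/d](ρ[z/y](S))))) → 13

|E| = 13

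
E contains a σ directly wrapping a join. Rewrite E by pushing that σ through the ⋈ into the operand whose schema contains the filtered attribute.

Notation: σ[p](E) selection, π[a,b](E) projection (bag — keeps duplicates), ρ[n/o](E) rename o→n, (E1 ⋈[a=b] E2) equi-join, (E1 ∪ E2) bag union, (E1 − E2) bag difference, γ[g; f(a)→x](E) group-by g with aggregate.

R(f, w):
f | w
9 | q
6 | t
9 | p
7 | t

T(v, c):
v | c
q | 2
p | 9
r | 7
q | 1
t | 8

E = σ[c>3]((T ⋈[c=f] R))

σ filters on c, owned by the left side.
E' = (σ[c>3](T) ⋈[c=f] R)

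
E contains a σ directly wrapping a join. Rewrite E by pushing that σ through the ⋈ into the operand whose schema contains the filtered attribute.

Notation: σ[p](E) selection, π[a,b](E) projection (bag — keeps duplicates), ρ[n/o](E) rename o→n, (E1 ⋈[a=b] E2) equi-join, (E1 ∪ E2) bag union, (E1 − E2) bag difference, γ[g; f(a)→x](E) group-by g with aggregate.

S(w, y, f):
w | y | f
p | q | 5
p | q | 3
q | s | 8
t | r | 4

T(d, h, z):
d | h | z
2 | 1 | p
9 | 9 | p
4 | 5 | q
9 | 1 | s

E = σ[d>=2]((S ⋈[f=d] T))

σ filters on d, owned by the right side.
E' = (S ⋈[f=d] σ[d>=2](T))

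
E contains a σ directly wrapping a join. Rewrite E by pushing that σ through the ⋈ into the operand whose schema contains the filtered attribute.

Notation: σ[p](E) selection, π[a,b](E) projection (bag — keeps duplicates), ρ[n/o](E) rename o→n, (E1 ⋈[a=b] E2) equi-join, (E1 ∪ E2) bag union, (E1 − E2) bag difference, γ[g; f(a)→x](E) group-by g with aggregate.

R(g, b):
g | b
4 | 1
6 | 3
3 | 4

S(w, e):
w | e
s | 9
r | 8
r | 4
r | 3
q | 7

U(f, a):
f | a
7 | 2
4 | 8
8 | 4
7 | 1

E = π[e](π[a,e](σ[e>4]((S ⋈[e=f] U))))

σ filters on e, owned by the left side.
E' = π[e](π[a,e]((σ[e>4](S) ⋈[e=f] U)))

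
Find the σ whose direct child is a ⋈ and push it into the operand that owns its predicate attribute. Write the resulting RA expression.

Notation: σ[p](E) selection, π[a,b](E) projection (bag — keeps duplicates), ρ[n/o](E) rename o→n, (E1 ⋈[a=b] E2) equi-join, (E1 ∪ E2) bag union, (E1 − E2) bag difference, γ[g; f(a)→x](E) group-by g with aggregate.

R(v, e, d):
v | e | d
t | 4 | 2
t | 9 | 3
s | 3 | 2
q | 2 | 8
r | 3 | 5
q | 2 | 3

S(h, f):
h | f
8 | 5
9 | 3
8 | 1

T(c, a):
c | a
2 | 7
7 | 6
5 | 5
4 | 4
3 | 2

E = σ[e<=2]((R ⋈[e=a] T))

σ filters on e, owned by the left side.
E' = (σ[e<=2](R) ⋈[e=a] T)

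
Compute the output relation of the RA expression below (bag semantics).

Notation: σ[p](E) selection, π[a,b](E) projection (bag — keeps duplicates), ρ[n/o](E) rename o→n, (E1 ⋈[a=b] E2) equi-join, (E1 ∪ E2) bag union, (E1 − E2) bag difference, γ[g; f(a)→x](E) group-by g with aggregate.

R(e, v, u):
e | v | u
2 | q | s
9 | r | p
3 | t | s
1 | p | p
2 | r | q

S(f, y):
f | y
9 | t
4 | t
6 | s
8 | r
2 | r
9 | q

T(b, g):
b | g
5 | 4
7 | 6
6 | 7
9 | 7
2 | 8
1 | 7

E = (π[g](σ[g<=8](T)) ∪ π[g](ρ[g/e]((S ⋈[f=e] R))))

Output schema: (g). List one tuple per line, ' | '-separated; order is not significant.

Stepwise |·|:
  T → 6
  σ[g<=8](T) → 6
  π[g](σ[g<=8](T)) → 6
  S → 6
  R → 5
  (S ⋈[f=e] R) → 4
  ρ[g/e]((S ⋈[f=e] R)) → 4
  π[g](ρ[g/e]((S ⋈[f=e] R))) → 4
  (π[g](σ[g<=8](T)) ∪ π[g](ρ[g/e]((S ⋈[f=e] R)))) → 10

== RESULT ==
g
2
2
4
6
7
7
7
8
9
9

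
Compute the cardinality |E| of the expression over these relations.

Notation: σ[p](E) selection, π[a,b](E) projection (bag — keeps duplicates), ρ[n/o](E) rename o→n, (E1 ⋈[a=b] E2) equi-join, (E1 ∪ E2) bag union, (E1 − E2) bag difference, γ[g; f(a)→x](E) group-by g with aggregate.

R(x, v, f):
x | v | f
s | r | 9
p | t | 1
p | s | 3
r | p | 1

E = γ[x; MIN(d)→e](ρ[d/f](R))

Subexpression sizes:
  R → 4
  ρ[d/f](R) → 4
  γ[x; MIN(d)→e](ρ[d/f](R)) → 3

|E| = 3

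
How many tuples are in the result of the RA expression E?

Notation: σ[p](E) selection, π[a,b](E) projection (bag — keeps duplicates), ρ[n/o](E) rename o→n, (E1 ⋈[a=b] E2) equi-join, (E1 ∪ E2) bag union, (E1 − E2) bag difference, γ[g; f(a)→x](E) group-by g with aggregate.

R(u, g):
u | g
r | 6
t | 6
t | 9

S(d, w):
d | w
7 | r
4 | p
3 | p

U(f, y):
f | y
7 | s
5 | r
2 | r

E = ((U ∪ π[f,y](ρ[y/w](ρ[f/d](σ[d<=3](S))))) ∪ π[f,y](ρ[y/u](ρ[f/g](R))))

Stepwise |·|:
  U → 3
  S → 3
  σ[d<=3](S) → 1
  ρ[f/d](σ[d<=3](S)) → 1
  ρ[y/w](ρ[f/d](σ[d<=3](S))) → 1
  π[f,y](ρ[y/w](ρ[f/d](σ[d<=3](S)))) → 1
  (U ∪ π[f,y](ρ[y/w](ρ[f/d](σ[d<=3](S))))) → 4
  R → 3
  ρ[f/g](R) → 3
  ρ[y/u](ρ[f/g](R)) → 3
  π[f,y](ρ[y/u](ρ[f/g](R))) → 3
  ((U ∪ π[f,y](ρ[y/w](ρ[f/d](σ[d<=3](S))))) ∪ π[f,y](ρ[y/u](ρ[f/g](R)))) → 7

|E| = 7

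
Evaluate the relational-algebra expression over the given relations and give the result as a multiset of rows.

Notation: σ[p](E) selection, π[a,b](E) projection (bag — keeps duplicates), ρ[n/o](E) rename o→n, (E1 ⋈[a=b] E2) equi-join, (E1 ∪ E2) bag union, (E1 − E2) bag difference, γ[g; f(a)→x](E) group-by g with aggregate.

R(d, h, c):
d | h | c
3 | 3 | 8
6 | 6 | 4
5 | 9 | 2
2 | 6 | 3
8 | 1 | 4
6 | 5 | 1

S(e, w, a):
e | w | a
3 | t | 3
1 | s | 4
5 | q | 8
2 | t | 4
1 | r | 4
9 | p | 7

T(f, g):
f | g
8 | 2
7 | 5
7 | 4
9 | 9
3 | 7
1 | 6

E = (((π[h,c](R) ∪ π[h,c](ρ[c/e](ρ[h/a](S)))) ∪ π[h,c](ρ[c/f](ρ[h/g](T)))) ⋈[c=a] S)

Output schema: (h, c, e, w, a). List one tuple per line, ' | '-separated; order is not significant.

Subexpression sizes:
  R → 6
  π[h,c](R) → 6
  S → 6
  ρ[h/a](S) → 6
  ρ[c/e](ρ[h/a](S)) → 6
  π[h,c](ρ[c/e](ρ[h/a](S))) → 6
  (π[h,c](R) ∪ π[h,c](ρ[c/e](ρ[h/a](S)))) → 12
  T → 6
  ρ[h/g](T) → 6
  ρ[c/f](ρ[h/g](T)) → 6
  π[h,c](ρ[c/f](ρ[h/g](T))) → 6
  ((π[h,c](R) ∪ π[h,c](ρ[c/e](ρ[h/a](S)))) ∪ π[h,c](ρ[c/f](ρ[h/g](T)))) → 18
  S → 6
  (((π[h,c](R) ∪ π[h,c](ρ[c/e](ρ[h/a](S)))) ∪ π[h,c](ρ[c/f](ρ[h/g](T)))) ⋈[c=a] S) → 13

== RESULT ==
h | c | e | w | a
1 | 4 | 1 | r | 4
1 | 4 | 1 | s | 4
1 | 4 | 2 | t | 4
2 | 8 | 5 | q | 8
3 | 3 | 3 | t | 3
3 | 8 | 5 | q | 8
4 | 7 | 9 | p | 7
5 | 7 | 9 | p | 7
6 | 3 | 3 | t | 3
6 | 4 | 1 | r | 4
6 | 4 | 1 | s | 4
6 | 4 | 2 | t | 4
7 | 3 | 3 | t | 3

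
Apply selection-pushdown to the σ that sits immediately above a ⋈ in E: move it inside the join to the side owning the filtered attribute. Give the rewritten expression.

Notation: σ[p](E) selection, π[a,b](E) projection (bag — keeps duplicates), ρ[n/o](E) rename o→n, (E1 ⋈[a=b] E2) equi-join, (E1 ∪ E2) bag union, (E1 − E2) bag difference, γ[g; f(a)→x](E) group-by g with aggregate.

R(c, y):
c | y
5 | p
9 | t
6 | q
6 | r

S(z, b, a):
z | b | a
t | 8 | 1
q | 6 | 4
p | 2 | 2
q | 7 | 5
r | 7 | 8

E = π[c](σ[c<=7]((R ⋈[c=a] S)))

σ filters on c, owned by the left side.
E' = π[c]((σ[c<=7](R) ⋈[c=a] S))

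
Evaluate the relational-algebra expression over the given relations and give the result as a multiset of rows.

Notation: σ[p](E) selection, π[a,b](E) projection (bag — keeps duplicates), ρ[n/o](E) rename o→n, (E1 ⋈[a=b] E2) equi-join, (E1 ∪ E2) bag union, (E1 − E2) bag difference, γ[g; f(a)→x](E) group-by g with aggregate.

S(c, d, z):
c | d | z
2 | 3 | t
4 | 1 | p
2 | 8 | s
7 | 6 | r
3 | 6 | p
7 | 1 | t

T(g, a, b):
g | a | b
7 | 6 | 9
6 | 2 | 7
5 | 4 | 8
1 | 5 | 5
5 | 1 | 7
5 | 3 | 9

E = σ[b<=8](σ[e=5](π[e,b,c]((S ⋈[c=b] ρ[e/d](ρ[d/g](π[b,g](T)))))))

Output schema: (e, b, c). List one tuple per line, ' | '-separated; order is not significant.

Row counts bottom-up:
  S → 6
  T → 6
  π[b,g](T) → 6
  ρ[d/g](π[b,g](T)) → 6
  ρ[e/d](ρ[d/g](π[b,g](T))) → 6
  (S ⋈[c=b] ρ[e/d](ρ[d/g](π[b,g](T)))) → 4
  π[e,b,c]((S ⋈[c=b] ρ[e/d](ρ[d/g](π[b,g](T))))) → 4
  σ[e=5](π[e,b,c]((S ⋈[c=b] ρ[e/d](ρ[d/g](π[b,g](T)))))) → 2
  σ[b<=8](σ[e=5](π[e,b,c]((S ⋈[c=b] ρ[e/d](ρ[d/g](π[b,g](T))))))) → 2

== RESULT ==
e | b | c
5 | 7 | 7
5 | 7 | 7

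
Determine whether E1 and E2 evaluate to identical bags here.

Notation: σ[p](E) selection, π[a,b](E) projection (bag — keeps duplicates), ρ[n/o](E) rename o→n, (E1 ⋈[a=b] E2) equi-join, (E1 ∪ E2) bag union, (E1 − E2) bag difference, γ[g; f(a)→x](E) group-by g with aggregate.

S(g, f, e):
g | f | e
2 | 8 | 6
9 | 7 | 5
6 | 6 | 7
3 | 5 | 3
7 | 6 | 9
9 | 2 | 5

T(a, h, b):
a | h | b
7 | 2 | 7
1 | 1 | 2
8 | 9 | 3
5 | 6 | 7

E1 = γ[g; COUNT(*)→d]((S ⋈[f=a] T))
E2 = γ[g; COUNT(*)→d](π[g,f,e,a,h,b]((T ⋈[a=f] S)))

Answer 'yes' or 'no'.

E1 per-node cardinality:
  S → 6
  T → 4
  (S ⋈[f=a] T) → 3
  γ[g; COUNT(*)→d]((S ⋈[f=a] T)) → 3
E2 per-node cardinality:
  T → 4
  S → 6
  (T ⋈[a=f] S) → 3
  π[g,f,e,a,h,b]((T ⋈[a=f] S)) → 3
  γ[g; COUNT(*)→d](π[g,f,e,a,h,b]((T ⋈[a=f] S))) → 3

E1 and E2 produce the same multiset:
g | d
2 | 1
3 | 1
9 | 1

yes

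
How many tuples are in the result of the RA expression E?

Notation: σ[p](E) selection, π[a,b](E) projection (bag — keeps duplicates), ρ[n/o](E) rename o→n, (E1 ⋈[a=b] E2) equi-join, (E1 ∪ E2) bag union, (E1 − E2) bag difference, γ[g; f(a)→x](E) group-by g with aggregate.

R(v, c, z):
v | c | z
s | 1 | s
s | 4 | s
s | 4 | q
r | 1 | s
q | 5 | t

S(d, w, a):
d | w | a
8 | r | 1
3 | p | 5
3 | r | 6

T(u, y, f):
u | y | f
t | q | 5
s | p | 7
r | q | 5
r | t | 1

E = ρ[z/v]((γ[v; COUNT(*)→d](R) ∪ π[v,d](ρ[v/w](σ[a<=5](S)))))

Row counts bottom-up:
  R → 5
  γ[v; COUNT(*)→d](R) → 3
  S → 3
  σ[a<=5](S) → 2
  ρ[v/w](σ[a<=5](S)) → 2
  π[v,d](ρ[v/w](σ[a<=5](S))) → 2
  (γ[v; COUNT(*)→d](R) ∪ π[v,d](ρ[v/w](σ[a<=5](S)))) → 5
  ρ[z/v]((γ[v; COUNT(*)→d](R) ∪ π[v,d](ρ[v/w](σ[a<=5](S))))) → 5

|E| = 5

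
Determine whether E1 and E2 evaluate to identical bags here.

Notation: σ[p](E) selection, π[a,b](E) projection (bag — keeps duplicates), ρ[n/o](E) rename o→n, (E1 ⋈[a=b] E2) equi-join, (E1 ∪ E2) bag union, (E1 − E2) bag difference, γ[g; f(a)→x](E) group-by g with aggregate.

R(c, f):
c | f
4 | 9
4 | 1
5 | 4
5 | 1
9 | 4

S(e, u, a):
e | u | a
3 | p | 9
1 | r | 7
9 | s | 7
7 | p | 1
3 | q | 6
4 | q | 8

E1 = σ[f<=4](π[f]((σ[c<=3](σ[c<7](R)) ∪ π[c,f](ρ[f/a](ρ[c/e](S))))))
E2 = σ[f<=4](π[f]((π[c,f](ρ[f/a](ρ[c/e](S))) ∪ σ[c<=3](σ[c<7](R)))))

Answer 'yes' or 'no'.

E1 stepwise |·|:
  R → 5
  σ[c<7](R) → 4
  σ[c<=3](σ[c<7](R)) → 0
  S → 6
  ρ[c/e](S) → 6
  ρ[f/a](ρ[c/e](S)) → 6
  π[c,f](ρ[f/a](ρ[c/e](S))) → 6
  (σ[c<=3](σ[c<7](R)) ∪ π[c,f](ρ[f/a](ρ[c/e](S)))) → 6
  π[f]((σ[c<=3](σ[c<7](R)) ∪ π[c,f](ρ[f/a](ρ[c/e](S))))) → 6
  σ[f<=4](π[f]((σ[c<=3](σ[c<7](R)) ∪ π[c,f](ρ[f/a](ρ[c/e](S)))))) → 1
E2 stepwise |·|:
  S → 6
  ρ[c/e](S) → 6
  ρ[f/a](ρ[c/e](S)) → 6
  π[c,f](ρ[f/a](ρ[c/e](S))) → 6
  R → 5
  σ[c<7](R) → 4
  σ[c<=3](σ[c<7](R)) → 0
  (π[c,f](ρ[f/a](ρ[c/e](S))) ∪ σ[c<=3](σ[c<7](R))) → 6
  π[f]((π[c,f](ρ[f/a](ρ[c/e](S))) ∪ σ[c<=3](σ[c<7](R)))) → 6
  σ[f<=4](π[f]((π[c,f](ρ[f/a](ρ[c/e](S))) ∪ σ[c<=3](σ[c<7](R))))) → 1

E1 and E2 produce the same multiset:
f
1

yes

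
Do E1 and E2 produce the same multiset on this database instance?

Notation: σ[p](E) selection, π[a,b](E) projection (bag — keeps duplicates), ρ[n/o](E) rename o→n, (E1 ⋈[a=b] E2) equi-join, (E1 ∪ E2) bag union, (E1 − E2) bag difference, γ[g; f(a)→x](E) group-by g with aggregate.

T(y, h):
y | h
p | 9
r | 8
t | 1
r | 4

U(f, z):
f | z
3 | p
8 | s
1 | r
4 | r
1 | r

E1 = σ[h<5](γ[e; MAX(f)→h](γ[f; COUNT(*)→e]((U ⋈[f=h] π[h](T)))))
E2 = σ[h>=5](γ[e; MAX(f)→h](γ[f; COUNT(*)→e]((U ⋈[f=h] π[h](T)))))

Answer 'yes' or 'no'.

E1 row counts bottom-up:
  U → 5
  T → 4
  π[h](T) → 4
  (U ⋈[f=h] π[h](T)) → 4
  γ[f; COUNT(*)→e]((U ⋈[f=h] π[h](T))) → 3
  γ[e; MAX(f)→h](γ[f; COUNT(*)→e]((U ⋈[f=h] π[h](T)))) → 2
  σ[h<5](γ[e; MAX(f)→h](γ[f; COUNT(*)→e]((U ⋈[f=h] π[h](T))))) → 1
E2 row counts bottom-up:
  U → 5
  T → 4
  π[h](T) → 4
  (U ⋈[f=h] π[h](T)) → 4
  γ[f; COUNT(*)→e]((U ⋈[f=h] π[h](T))) → 3
  γ[e; MAX(f)→h](γ[f; COUNT(*)→e]((U ⋈[f=h] π[h](T)))) → 2
  σ[h>=5](γ[e; MAX(f)→h](γ[f; COUNT(*)→e]((U ⋈[f=h] π[h](T))))) → 1

E1 result:
e | h
2 | 1
E2 result:
e | h
1 | 8
Witness: (1, 8) appears 0× in E1 but 1× in E2.

no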